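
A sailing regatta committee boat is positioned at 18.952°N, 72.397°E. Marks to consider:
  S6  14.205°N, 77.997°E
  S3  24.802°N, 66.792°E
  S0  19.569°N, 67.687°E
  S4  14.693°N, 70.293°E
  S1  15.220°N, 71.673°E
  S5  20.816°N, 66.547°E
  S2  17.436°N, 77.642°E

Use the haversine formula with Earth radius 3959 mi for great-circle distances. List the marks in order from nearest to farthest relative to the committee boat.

Distances from the committee boat:
S1 15.220°N, 71.673°E: 262.3 mi
S0 19.569°N, 67.687°E: 310.2 mi
S4 14.693°N, 70.293°E: 325.5 mi
S2 17.436°N, 77.642°E: 359.9 mi
S5 20.816°N, 66.547°E: 401.3 mi
S6 14.205°N, 77.997°E: 495.0 mi
S3 24.802°N, 66.792°E: 540.7 mi

S1, S0, S4, S2, S5, S6, S3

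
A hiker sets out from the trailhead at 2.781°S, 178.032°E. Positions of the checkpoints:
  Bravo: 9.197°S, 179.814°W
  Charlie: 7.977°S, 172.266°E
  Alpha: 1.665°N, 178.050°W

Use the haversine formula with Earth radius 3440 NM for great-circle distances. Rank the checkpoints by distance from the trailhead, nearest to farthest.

Computing each great-circle distance from 2.781°S, 178.032°E:
Alpha 1.665°N, 178.050°W: 355.7 NM
Bravo 9.197°S, 179.814°W: 406.1 NM
Charlie 7.977°S, 172.266°E: 464.8 NM

Alpha, Bravo, Charlie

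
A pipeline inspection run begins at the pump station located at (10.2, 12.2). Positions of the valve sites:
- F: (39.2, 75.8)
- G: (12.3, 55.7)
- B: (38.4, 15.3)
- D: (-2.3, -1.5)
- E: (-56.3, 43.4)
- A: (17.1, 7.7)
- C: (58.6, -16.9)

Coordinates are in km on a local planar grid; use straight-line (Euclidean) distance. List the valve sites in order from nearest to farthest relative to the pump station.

A, D, B, G, C, F, E

Distance from the pump station at (10.2, 12.2) to each:
A (17.1, 7.7): 8.2 km
D (-2.3, -1.5): 18.5 km
B (38.4, 15.3): 28.4 km
G (12.3, 55.7): 43.6 km
C (58.6, -16.9): 56.5 km
F (39.2, 75.8): 69.9 km
E (-56.3, 43.4): 73.5 km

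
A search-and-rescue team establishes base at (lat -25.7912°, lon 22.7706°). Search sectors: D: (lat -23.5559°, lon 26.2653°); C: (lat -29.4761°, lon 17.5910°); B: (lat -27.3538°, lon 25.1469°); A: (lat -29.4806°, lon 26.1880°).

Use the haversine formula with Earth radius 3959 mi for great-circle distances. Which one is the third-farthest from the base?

D

Distances from the base ((lat -25.7912°, lon 22.7706°)):
C: 406.6 mi
A: 329.7 mi
D: 268.3 mi
B: 182.3 mi
The third-farthest is D at 268.3 mi.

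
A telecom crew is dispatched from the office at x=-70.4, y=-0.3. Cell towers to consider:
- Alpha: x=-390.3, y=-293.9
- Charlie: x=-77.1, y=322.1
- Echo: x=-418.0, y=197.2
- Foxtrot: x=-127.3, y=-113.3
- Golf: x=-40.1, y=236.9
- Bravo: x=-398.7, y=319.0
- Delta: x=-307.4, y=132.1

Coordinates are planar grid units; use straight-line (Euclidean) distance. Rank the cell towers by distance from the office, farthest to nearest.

Computing each straight-line distance from x=-70.4, y=-0.3:
Bravo x=-398.7, y=319.0: 458.0
Alpha x=-390.3, y=-293.9: 434.2
Echo x=-418.0, y=197.2: 399.8
Charlie x=-77.1, y=322.1: 322.5
Delta x=-307.4, y=132.1: 271.5
Golf x=-40.1, y=236.9: 239.1
Foxtrot x=-127.3, y=-113.3: 126.5

Bravo, Alpha, Echo, Charlie, Delta, Golf, Foxtrot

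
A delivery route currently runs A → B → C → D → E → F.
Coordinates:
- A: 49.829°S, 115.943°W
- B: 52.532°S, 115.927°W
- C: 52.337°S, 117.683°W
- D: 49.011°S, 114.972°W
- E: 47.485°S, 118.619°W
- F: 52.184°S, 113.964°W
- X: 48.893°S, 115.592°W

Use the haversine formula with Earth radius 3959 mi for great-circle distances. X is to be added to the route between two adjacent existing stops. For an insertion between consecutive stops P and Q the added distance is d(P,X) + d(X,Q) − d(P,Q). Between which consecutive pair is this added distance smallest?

Added distance for inserting X between each consecutive pair:
A–B: 131.7 mi
B–C: 431.7 mi
C–D: 25.7 mi
D–E: 1.1 mi
E–F: 23.2 mi
Smallest added distance is 1.1 mi, inserting between D and E.

between D and E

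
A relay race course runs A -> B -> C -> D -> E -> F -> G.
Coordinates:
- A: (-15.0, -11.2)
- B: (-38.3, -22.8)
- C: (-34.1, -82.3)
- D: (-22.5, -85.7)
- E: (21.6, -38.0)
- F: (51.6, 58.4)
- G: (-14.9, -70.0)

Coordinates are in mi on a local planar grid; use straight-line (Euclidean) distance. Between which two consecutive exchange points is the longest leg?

Leg distances:
A→B: 26.0 mi
B→C: 59.6 mi
C→D: 12.1 mi
D→E: 65.0 mi
E→F: 101.0 mi
F→G: 144.6 mi
The longest leg is F–G at 144.6 mi.

F–G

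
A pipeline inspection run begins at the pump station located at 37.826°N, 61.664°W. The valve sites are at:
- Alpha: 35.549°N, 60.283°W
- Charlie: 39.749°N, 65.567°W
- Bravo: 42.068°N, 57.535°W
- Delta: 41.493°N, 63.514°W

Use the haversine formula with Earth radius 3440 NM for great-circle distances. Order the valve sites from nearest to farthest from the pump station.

Alpha, Charlie, Delta, Bravo

Distance from the pump station at 37.826°N, 61.664°W to each:
Alpha 35.549°N, 60.283°W: 152.0 NM
Charlie 39.749°N, 65.567°W: 216.1 NM
Delta 41.493°N, 63.514°W: 236.2 NM
Bravo 42.068°N, 57.535°W: 317.7 NM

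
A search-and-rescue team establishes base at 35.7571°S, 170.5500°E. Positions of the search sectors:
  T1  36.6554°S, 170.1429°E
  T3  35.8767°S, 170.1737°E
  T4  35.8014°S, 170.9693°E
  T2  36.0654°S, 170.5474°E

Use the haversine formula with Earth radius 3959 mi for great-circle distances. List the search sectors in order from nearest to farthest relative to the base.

Distance from the base at 35.7571°S, 170.5500°E to each:
T2 36.0654°S, 170.5474°E: 21.3 mi
T3 35.8767°S, 170.1737°E: 22.6 mi
T4 35.8014°S, 170.9693°E: 23.7 mi
T1 36.6554°S, 170.1429°E: 66.1 mi

T2, T3, T4, T1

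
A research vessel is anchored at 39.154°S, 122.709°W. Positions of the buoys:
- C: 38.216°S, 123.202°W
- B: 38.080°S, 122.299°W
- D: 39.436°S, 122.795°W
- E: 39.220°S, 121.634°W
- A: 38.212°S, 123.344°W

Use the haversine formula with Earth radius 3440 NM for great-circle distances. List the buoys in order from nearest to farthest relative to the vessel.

D, E, C, A, B

Computing each great-circle distance from 39.154°S, 122.709°W:
D 39.436°S, 122.795°W: 17.4 NM
E 39.220°S, 121.634°W: 50.2 NM
C 38.216°S, 123.202°W: 60.9 NM
A 38.212°S, 123.344°W: 63.9 NM
B 38.080°S, 122.299°W: 67.3 NM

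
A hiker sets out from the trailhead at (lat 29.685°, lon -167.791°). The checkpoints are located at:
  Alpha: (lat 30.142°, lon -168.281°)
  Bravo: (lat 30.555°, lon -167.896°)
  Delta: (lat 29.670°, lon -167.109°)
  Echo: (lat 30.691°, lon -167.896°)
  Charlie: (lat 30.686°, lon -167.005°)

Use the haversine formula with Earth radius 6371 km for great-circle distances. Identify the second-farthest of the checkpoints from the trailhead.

Echo

Distances from the trailhead ((lat 29.685°, lon -167.791°)):
Charlie: 134.5 km
Echo: 112.3 km
Bravo: 97.3 km
Alpha: 69.4 km
Delta: 65.9 km
The second-farthest is Echo at 112.3 km.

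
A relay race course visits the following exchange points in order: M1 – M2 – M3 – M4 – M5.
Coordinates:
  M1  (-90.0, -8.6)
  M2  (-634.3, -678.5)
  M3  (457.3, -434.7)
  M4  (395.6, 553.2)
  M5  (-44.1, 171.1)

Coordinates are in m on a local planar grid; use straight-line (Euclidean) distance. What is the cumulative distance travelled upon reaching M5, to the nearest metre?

3554 m

Leg distances:
M1→M2: 863.2 m  (cumulative 863.2 m)
M2→M3: 1118.5 m  (cumulative 1981.6 m)
M3→M4: 989.8 m  (cumulative 2971.5 m)
M4→M5: 582.5 m  (cumulative 3554.0 m)
Cumulative distance at M5 ≈ 3554 m.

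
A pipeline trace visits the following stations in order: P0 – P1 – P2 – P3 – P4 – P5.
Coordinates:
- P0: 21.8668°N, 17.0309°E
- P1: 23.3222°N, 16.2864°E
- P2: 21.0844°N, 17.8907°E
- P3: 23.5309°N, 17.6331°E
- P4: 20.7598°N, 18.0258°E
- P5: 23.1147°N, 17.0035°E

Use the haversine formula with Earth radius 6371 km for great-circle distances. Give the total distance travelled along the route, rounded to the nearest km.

Leg distances:
P0→P1: 179.0 km  (cumulative 179.0 km)
P1→P2: 298.6 km  (cumulative 477.6 km)
P2→P3: 273.3 km  (cumulative 750.9 km)
P3→P4: 310.8 km  (cumulative 1061.7 km)
P4→P5: 282.3 km  (cumulative 1344.0 km)
Total route length ≈ 1344 km.

1344 km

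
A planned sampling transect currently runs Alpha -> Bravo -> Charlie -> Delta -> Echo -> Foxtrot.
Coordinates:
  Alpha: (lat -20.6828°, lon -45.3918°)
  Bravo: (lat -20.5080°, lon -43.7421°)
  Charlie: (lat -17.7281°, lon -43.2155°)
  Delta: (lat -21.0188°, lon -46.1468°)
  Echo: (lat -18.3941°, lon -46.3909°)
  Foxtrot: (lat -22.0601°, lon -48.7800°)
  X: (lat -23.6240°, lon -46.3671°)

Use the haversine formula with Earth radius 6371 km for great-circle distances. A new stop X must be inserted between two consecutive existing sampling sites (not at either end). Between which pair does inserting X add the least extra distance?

Added distance for inserting X between each consecutive pair:
Alpha–Bravo: 608.8 km
Bravo–Charlie: 858.4 km
Charlie–Delta: 545.6 km
Delta–Echo: 579.1 km
Echo–Foxtrot: 406.0 km
Smallest added distance is 406.0 km, inserting between Echo and Foxtrot.

between Echo and Foxtrot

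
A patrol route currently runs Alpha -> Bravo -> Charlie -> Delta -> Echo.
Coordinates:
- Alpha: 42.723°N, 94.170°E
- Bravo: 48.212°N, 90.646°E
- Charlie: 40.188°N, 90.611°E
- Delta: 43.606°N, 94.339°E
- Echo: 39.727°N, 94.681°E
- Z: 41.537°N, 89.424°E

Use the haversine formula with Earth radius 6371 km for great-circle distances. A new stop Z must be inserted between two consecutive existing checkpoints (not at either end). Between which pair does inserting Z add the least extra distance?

between Bravo and Charlie

Added distance for inserting Z between each consecutive pair:
Alpha–Bravo: 492.2 km
Bravo–Charlie: 36.4 km
Charlie–Delta: 154.2 km
Delta–Echo: 518.2 km
Smallest added distance is 36.4 km, inserting between Bravo and Charlie.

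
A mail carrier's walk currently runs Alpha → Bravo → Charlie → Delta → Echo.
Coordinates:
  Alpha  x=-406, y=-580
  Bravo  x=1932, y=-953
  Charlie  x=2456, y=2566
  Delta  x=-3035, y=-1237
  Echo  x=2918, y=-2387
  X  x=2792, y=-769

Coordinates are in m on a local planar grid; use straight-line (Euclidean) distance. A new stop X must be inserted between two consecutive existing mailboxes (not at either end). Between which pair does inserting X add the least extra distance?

between Bravo and Charlie

Added distance for inserting X between each consecutive pair:
Alpha–Bravo: 1715.5 m
Bravo–Charlie: 673.5 m
Charlie–Delta: 2518.3 m
Delta–Echo: 1405.6 m
Smallest added distance is 673.5 m, inserting between Bravo and Charlie.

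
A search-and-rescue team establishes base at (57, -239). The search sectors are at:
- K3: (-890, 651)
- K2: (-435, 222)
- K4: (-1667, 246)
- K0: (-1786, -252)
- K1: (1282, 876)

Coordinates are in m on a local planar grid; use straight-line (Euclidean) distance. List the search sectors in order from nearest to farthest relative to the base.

K2, K3, K1, K4, K0

Distance from the base at (57, -239) to each:
K2 (-435, 222): 674.2 m
K3 (-890, 651): 1299.6 m
K1 (1282, 876): 1656.5 m
K4 (-1667, 246): 1790.9 m
K0 (-1786, -252): 1843.0 m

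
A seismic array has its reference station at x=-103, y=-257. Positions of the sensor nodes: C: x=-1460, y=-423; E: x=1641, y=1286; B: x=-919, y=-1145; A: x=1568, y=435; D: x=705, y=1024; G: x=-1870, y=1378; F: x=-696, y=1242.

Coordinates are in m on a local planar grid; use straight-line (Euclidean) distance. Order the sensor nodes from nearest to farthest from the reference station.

B, C, D, F, A, E, G

Distances from the reference station:
B x=-919, y=-1145: 1206.0 m
C x=-1460, y=-423: 1367.1 m
D x=705, y=1024: 1514.5 m
F x=-696, y=1242: 1612.0 m
A x=1568, y=435: 1808.6 m
E x=1641, y=1286: 2328.6 m
G x=-1870, y=1378: 2407.4 m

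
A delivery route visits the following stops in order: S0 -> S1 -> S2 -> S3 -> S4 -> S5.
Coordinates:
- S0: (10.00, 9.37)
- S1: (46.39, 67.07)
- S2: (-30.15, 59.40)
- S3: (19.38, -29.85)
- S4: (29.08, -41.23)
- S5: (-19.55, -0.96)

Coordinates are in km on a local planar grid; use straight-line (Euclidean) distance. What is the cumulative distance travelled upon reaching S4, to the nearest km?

Leg distances:
S0→S1: 68.2 km  (cumulative 68.2 km)
S1→S2: 76.9 km  (cumulative 145.1 km)
S2→S3: 102.1 km  (cumulative 247.2 km)
S3→S4: 15.0 km  (cumulative 262.2 km)
Cumulative distance at S4 ≈ 262 km.

262 km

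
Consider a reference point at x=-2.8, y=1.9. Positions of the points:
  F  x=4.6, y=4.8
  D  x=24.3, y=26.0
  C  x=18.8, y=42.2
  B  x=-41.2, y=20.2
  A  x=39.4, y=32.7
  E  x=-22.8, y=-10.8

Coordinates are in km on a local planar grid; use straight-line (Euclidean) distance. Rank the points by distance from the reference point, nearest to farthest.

F, E, D, B, C, A

Computing each straight-line distance from x=-2.8, y=1.9:
F x=4.6, y=4.8: 7.9 km
E x=-22.8, y=-10.8: 23.7 km
D x=24.3, y=26.0: 36.3 km
B x=-41.2, y=20.2: 42.5 km
C x=18.8, y=42.2: 45.7 km
A x=39.4, y=32.7: 52.2 km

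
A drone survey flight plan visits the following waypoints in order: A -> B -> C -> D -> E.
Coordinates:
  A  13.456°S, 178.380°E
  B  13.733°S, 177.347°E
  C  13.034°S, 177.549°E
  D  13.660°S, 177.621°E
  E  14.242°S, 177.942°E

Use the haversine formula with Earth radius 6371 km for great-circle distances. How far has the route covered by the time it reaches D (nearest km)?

267 km

Leg distances:
A→B: 115.8 km  (cumulative 115.8 km)
B→C: 80.7 km  (cumulative 196.6 km)
C→D: 70.0 km  (cumulative 266.6 km)
Cumulative distance at D ≈ 267 km.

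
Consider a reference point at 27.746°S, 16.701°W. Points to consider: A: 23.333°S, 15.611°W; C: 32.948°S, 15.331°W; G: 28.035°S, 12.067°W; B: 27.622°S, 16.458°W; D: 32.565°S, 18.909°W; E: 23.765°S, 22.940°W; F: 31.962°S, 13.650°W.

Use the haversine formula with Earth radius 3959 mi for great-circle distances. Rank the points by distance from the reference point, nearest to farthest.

B, G, A, F, D, C, E

Computing each great-circle distance from 27.746°S, 16.701°W:
B 27.622°S, 16.458°W: 17.2 mi
G 28.035°S, 12.067°W: 283.7 mi
A 23.333°S, 15.611°W: 312.4 mi
F 31.962°S, 13.650°W: 343.9 mi
D 32.565°S, 18.909°W: 358.1 mi
C 32.948°S, 15.331°W: 368.6 mi
E 23.765°S, 22.940°W: 475.7 mi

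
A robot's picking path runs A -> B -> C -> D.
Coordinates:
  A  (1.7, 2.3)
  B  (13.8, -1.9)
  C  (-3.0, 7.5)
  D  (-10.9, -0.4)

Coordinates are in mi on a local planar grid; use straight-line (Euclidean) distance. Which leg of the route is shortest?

C–D

Leg distances:
A→B: 12.8 mi
B→C: 19.3 mi
C→D: 11.2 mi
The shortest leg is C–D at 11.2 mi.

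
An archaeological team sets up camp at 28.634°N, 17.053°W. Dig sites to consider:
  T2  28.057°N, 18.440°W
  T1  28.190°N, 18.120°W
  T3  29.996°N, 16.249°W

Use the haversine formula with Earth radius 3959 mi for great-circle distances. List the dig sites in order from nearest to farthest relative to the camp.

Computing each great-circle distance from 28.634°N, 17.053°W:
T1 28.190°N, 18.120°W: 71.7 mi
T2 28.057°N, 18.440°W: 93.3 mi
T3 29.996°N, 16.249°W: 105.8 mi

T1, T2, T3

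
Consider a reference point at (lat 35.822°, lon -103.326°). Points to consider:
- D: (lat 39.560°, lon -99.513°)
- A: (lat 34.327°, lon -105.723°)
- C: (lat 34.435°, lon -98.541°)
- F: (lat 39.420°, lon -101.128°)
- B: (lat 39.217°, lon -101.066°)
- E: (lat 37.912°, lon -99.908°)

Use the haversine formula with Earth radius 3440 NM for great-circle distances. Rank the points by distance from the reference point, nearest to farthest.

A, E, B, F, C, D

Computing each great-circle distance from (lat 35.822°, lon -103.326°):
A (lat 34.327°, lon -105.723°): 148.1 NM
E (lat 37.912°, lon -99.908°): 206.6 NM
B (lat 39.217°, lon -101.066°): 230.5 NM
F (lat 39.420°, lon -101.128°): 240.0 NM
C (lat 34.435°, lon -98.541°): 249.2 NM
D (lat 39.560°, lon -99.513°): 288.4 NM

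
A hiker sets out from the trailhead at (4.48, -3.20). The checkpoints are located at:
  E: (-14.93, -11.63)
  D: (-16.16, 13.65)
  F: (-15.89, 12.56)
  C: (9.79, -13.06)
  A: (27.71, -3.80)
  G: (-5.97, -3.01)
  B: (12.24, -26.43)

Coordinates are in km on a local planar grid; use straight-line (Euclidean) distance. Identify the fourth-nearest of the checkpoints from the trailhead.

A

Distances from the trailhead ((4.48, -3.20)):
G: 10.5 km
C: 11.2 km
E: 21.2 km
A: 23.2 km
B: 24.5 km
F: 25.8 km
D: 26.6 km
The fourth-nearest is A at 23.2 km.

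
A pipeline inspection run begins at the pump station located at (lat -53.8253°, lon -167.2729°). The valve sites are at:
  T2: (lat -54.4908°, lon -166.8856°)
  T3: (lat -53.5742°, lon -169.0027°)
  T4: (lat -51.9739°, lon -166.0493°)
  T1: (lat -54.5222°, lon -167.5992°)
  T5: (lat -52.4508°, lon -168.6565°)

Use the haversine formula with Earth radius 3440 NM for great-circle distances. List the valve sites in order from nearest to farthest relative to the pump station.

Computing each great-circle distance from (lat -53.8253°, lon -167.2729°):
T2 (lat -54.4908°, lon -166.8856°): 42.2 NM
T1 (lat -54.5222°, lon -167.5992°): 43.4 NM
T3 (lat -53.5742°, lon -169.0027°): 63.3 NM
T5 (lat -52.4508°, lon -168.6565°): 96.4 NM
T4 (lat -51.9739°, lon -166.0493°): 119.7 NM

T2, T1, T3, T5, T4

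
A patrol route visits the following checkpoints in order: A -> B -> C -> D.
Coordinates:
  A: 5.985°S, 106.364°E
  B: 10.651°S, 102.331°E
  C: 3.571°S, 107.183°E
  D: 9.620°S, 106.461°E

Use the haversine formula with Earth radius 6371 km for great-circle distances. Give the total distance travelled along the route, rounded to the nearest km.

Leg distances:
A→B: 682.6 km  (cumulative 682.6 km)
B→C: 951.8 km  (cumulative 1634.5 km)
C→D: 677.3 km  (cumulative 2311.8 km)
Total route length ≈ 2312 km.

2312 km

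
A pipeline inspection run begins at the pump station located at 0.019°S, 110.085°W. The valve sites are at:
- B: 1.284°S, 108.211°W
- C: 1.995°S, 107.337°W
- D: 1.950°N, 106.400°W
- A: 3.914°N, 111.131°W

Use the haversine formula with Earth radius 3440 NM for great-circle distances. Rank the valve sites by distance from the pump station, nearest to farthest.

Distance from the pump station at 0.019°S, 110.085°W to each:
B 1.284°S, 108.211°W: 135.7 NM
C 1.995°S, 107.337°W: 203.2 NM
A 3.914°N, 111.131°W: 244.3 NM
D 1.950°N, 106.400°W: 250.8 NM

B, C, A, D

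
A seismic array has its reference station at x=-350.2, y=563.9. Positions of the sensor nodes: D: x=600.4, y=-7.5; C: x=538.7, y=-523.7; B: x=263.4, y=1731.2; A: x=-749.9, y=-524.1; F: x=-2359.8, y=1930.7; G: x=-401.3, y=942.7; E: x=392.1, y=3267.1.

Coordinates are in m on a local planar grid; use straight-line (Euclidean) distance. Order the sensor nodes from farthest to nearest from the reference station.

Computing each straight-line distance from x=-350.2, y=563.9:
E x=392.1, y=3267.1: 2803.3 m
F x=-2359.8, y=1930.7: 2430.4 m
C x=538.7, y=-523.7: 1404.6 m
B x=263.4, y=1731.2: 1318.7 m
A x=-749.9, y=-524.1: 1159.1 m
D x=600.4, y=-7.5: 1109.1 m
G x=-401.3, y=942.7: 382.2 m

E, F, C, B, A, D, G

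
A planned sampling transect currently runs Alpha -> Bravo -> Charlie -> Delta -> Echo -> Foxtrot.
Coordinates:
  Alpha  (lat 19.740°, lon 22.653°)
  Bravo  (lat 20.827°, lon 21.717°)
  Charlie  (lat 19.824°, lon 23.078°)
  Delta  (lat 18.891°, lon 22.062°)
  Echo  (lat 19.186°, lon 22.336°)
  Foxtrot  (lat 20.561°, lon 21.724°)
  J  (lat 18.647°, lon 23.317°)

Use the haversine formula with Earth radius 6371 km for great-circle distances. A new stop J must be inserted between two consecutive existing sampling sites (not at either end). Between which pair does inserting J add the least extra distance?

Added distance for inserting J between each consecutive pair:
Alpha–Bravo: 279.4 km
Bravo–Charlie: 247.4 km
Charlie–Delta: 119.4 km
Delta–Echo: 210.6 km
Echo–Foxtrot: 224.0 km
Smallest added distance is 119.4 km, inserting between Charlie and Delta.

between Charlie and Delta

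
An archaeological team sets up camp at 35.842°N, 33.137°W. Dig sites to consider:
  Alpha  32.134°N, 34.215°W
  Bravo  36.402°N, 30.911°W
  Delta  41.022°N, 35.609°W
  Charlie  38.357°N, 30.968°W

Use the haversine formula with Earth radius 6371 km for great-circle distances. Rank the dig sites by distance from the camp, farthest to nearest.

Delta, Alpha, Charlie, Bravo

Computing each great-circle distance from 35.842°N, 33.137°W:
Delta 41.022°N, 35.609°W: 614.8 km
Alpha 32.134°N, 34.215°W: 424.1 km
Charlie 38.357°N, 30.968°W: 339.4 km
Bravo 36.402°N, 30.911°W: 209.4 km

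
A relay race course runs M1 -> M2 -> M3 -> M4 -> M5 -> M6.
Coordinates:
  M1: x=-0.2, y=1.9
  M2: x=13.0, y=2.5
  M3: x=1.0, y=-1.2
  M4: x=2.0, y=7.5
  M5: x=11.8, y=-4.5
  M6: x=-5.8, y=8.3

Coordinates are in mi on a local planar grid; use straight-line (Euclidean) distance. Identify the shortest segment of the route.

M3–M4

Leg distances:
M1→M2: 13.2 mi
M2→M3: 12.6 mi
M3→M4: 8.8 mi
M4→M5: 15.5 mi
M5→M6: 21.8 mi
The shortest leg is M3–M4 at 8.8 mi.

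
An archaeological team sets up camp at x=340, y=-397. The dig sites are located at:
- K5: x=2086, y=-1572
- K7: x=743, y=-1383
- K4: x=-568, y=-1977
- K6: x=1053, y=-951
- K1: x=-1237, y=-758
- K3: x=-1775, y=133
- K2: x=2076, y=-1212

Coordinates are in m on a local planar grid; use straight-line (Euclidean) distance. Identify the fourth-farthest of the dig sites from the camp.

K4

Distances from the camp (x=340, y=-397):
K3: 2180.4 m
K5: 2104.6 m
K2: 1917.8 m
K4: 1822.3 m
K1: 1617.8 m
K7: 1065.2 m
K6: 902.9 m
The fourth-farthest is K4 at 1822.3 m.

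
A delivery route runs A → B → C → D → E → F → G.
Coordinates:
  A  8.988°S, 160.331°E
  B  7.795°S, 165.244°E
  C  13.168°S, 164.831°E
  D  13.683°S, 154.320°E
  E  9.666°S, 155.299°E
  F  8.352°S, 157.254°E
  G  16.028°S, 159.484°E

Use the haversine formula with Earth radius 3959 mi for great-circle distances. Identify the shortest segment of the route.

Leg distances:
A→B: 345.8 mi
B→C: 372.3 mi
C→D: 707.3 mi
D→E: 285.4 mi
E→F: 161.4 mi
F→G: 551.3 mi
The shortest leg is E–F at 161.4 mi.

E–F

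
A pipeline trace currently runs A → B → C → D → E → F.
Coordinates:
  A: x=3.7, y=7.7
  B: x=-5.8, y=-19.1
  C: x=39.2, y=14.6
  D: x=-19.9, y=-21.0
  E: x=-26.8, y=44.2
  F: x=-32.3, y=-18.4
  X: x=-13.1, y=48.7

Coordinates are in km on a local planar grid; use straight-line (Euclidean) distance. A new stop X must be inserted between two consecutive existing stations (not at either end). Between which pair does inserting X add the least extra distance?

Added distance for inserting X between each consecutive pair:
A–B: 84.1 km
B–C: 74.4 km
C–D: 63.5 km
D–E: 18.9 km
E–F: 21.4 km
Smallest added distance is 18.9 km, inserting between D and E.

between D and E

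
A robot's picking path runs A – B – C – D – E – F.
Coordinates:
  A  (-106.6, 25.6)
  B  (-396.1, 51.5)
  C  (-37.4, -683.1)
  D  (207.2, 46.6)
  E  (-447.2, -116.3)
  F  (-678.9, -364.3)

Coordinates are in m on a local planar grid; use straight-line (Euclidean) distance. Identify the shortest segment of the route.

A–B

Leg distances:
A→B: 290.7 m
B→C: 817.5 m
C→D: 769.6 m
D→E: 674.4 m
E→F: 339.4 m
The shortest leg is A–B at 290.7 m.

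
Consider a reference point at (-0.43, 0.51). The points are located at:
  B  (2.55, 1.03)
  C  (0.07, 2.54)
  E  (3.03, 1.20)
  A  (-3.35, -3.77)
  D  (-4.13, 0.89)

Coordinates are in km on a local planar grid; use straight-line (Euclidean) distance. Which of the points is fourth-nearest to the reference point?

Distance to each, sorted:
C: 2.1 km
B: 3.0 km
E: 3.5 km
D: 3.7 km
A: 5.2 km
The fourth-nearest is D at 3.7 km.

D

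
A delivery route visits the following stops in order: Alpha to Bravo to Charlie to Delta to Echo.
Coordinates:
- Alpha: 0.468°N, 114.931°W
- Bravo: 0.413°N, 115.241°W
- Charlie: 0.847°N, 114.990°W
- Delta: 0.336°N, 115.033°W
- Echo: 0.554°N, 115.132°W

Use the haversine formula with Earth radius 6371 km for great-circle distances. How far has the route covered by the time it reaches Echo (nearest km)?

174 km

Leg distances:
Alpha→Bravo: 35.0 km  (cumulative 35.0 km)
Bravo→Charlie: 55.7 km  (cumulative 90.8 km)
Charlie→Delta: 57.0 km  (cumulative 147.8 km)
Delta→Echo: 26.6 km  (cumulative 174.4 km)
Cumulative distance at Echo ≈ 174 km.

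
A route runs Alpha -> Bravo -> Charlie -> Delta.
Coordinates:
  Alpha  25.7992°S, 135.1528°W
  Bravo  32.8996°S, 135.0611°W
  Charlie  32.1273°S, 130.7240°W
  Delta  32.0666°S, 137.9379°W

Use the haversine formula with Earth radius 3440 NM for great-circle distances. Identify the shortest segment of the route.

Bravo–Charlie

Leg distances:
Alpha→Bravo: 426.3 NM
Bravo→Charlie: 224.4 NM
Charlie→Delta: 366.9 NM
The shortest leg is Bravo–Charlie at 224.4 NM.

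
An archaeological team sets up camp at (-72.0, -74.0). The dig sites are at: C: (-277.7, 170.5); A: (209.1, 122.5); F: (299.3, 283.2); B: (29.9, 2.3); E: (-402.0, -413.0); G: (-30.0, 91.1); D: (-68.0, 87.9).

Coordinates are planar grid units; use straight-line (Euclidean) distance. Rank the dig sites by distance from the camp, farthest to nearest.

F, E, A, C, G, D, B

Distance from the camp at (-72.0, -74.0) to each:
F (299.3, 283.2): 515.2
E (-402.0, -413.0): 473.1
A (209.1, 122.5): 343.0
C (-277.7, 170.5): 319.5
G (-30.0, 91.1): 170.4
D (-68.0, 87.9): 161.9
B (29.9, 2.3): 127.3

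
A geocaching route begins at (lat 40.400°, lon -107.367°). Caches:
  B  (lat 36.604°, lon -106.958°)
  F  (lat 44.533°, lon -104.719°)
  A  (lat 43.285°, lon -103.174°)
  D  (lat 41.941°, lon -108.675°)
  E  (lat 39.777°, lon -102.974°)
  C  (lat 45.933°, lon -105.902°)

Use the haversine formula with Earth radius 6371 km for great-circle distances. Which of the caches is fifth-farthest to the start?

E

Distance to each, sorted:
C: 626.6 km
F: 508.2 km
A: 472.7 km
B: 423.6 km
E: 380.0 km
D: 203.3 km
The fifth-farthest is E at 380.0 km.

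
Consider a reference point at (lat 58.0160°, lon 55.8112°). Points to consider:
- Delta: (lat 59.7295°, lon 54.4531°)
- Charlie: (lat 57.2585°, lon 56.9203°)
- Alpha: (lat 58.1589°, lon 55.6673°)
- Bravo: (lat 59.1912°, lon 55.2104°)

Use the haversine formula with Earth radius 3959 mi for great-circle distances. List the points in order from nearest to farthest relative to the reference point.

Computing each great-circle distance from (lat 58.0160°, lon 55.8112°):
Alpha (lat 58.1589°, lon 55.6673°): 11.2 mi
Charlie (lat 57.2585°, lon 56.9203°): 66.5 mi
Bravo (lat 59.1912°, lon 55.2104°): 84.0 mi
Delta (lat 59.7295°, lon 54.4531°): 127.9 mi

Alpha, Charlie, Bravo, Delta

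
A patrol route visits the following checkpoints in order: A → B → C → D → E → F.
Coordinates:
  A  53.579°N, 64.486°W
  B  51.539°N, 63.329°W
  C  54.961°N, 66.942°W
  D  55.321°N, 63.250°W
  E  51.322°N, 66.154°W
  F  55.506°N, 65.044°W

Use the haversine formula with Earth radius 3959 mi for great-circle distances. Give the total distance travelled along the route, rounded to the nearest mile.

Leg distances:
A→B: 149.1 mi  (cumulative 149.1 mi)
B→C: 279.6 mi  (cumulative 428.7 mi)
C→D: 147.9 mi  (cumulative 576.6 mi)
D→E: 301.1 mi  (cumulative 877.7 mi)
E→F: 292.7 mi  (cumulative 1170.4 mi)
Total route length ≈ 1170 mi.

1170 mi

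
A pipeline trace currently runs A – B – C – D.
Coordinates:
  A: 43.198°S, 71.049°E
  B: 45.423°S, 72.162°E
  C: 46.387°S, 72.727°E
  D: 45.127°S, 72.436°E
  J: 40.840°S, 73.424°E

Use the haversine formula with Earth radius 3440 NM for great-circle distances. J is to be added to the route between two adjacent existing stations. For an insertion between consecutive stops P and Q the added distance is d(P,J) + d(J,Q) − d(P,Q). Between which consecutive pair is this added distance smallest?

Added distance for inserting J between each consecutive pair:
A–B: 315.6 NM
B–C: 552.6 NM
C–D: 518.8 NM
Smallest added distance is 315.6 NM, inserting between A and B.

between A and B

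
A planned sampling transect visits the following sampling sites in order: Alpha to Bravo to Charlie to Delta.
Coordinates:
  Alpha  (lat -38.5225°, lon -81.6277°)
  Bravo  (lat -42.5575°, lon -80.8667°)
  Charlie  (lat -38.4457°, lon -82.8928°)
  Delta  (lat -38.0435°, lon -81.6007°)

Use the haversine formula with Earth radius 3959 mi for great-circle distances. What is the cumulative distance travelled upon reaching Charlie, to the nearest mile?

Leg distances:
Alpha→Bravo: 281.7 mi  (cumulative 281.7 mi)
Bravo→Charlie: 303.4 mi  (cumulative 585.0 mi)
Cumulative distance at Charlie ≈ 585 mi.

585 mi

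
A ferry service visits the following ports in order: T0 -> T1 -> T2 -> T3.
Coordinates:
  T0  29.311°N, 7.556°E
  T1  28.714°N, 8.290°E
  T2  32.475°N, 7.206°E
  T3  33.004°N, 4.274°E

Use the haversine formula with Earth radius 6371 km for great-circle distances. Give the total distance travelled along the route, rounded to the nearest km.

809 km

Leg distances:
T0→T1: 97.5 km  (cumulative 97.5 km)
T1→T2: 430.9 km  (cumulative 528.3 km)
T2→T3: 280.5 km  (cumulative 808.8 km)
Total route length ≈ 809 km.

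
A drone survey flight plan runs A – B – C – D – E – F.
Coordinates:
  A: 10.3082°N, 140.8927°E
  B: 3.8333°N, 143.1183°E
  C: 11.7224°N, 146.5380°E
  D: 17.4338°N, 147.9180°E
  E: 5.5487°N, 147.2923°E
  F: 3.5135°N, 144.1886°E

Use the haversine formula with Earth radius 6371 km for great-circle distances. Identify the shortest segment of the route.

E–F

Leg distances:
A→B: 760.7 km
B→C: 954.6 km
C→D: 652.2 km
D→E: 1323.3 km
E→F: 411.8 km
The shortest leg is E–F at 411.8 km.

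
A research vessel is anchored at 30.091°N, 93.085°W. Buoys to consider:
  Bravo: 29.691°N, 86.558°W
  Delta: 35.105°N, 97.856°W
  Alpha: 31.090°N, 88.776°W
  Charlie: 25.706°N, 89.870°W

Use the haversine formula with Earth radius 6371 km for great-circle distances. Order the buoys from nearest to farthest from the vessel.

Alpha, Charlie, Bravo, Delta

Computing each great-circle distance from 30.091°N, 93.085°W:
Alpha 31.090°N, 88.776°W: 427.1 km
Charlie 25.706°N, 89.870°W: 580.9 km
Bravo 29.691°N, 86.558°W: 630.7 km
Delta 35.105°N, 97.856°W: 714.3 km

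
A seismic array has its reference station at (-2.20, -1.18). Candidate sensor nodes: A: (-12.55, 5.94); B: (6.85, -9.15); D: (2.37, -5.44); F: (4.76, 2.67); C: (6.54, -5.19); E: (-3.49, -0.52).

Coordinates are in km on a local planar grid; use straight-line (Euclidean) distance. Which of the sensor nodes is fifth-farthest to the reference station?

D

Distances from the reference station ((-2.20, -1.18)):
A: 12.6 km
B: 12.1 km
C: 9.6 km
F: 8.0 km
D: 6.2 km
E: 1.4 km
The fifth-farthest is D at 6.2 km.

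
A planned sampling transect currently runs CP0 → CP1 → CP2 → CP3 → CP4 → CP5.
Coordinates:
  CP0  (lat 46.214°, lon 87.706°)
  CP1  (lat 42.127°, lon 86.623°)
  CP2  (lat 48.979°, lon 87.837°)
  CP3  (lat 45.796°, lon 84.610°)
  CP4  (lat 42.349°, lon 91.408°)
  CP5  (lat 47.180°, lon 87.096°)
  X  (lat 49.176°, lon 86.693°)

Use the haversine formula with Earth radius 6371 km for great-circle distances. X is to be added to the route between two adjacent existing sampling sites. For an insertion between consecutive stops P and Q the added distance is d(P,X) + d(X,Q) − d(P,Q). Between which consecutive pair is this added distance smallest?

Added distance for inserting X between each consecutive pair:
CP0–CP1: 659.2 km
CP1–CP2: 102.3 km
CP2–CP3: 64.0 km
CP3–CP4: 585.0 km
CP4–CP5: 430.4 km
Smallest added distance is 64.0 km, inserting between CP2 and CP3.

between CP2 and CP3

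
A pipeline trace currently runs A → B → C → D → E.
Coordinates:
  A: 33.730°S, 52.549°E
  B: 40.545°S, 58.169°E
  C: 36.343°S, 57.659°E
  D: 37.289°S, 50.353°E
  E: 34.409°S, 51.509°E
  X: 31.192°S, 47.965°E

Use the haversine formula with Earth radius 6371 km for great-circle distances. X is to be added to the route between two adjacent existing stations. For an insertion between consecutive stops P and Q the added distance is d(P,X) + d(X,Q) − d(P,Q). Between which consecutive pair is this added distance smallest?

Added distance for inserting X between each consecutive pair:
A–B: 994.1 km
B–C: 1979.4 km
C–D: 1116.5 km
D–E: 863.2 km
Smallest added distance is 863.2 km, inserting between D and E.

between D and E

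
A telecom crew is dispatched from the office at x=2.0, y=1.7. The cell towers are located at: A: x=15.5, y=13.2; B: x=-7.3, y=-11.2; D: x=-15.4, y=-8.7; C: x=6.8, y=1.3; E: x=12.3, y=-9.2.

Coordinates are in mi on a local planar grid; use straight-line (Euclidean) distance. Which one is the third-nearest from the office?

Distance to each, sorted:
C: 4.8 mi
E: 15.0 mi
B: 15.9 mi
A: 17.7 mi
D: 20.3 mi
The third-nearest is B at 15.9 mi.

B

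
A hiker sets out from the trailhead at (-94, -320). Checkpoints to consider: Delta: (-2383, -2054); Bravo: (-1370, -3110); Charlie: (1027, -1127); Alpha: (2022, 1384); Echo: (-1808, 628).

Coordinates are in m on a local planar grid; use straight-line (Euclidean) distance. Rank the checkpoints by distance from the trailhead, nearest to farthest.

Distances from the trailhead:
Charlie (1027, -1127): 1381.3 m
Echo (-1808, 628): 1958.7 m
Alpha (2022, 1384): 2716.8 m
Delta (-2383, -2054): 2871.6 m
Bravo (-1370, -3110): 3067.9 m

Charlie, Echo, Alpha, Delta, Bravo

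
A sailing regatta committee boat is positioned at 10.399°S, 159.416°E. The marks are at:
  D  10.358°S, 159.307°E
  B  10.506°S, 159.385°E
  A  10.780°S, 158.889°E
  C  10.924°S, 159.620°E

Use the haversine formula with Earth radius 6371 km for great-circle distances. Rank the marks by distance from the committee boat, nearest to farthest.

Distance from the committee boat at 10.399°S, 159.416°E to each:
B 10.506°S, 159.385°E: 12.4 km
D 10.358°S, 159.307°E: 12.8 km
C 10.924°S, 159.620°E: 62.5 km
A 10.780°S, 158.889°E: 71.5 km

B, D, C, A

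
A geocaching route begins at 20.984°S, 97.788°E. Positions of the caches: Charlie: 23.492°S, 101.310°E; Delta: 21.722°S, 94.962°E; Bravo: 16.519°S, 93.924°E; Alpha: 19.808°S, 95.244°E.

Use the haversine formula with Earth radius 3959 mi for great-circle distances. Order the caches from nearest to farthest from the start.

Computing each great-circle distance from 20.984°S, 97.788°E:
Alpha 19.808°S, 95.244°E: 183.7 mi
Delta 21.722°S, 94.962°E: 188.9 mi
Charlie 23.492°S, 101.310°E: 284.2 mi
Bravo 16.519°S, 93.924°E: 398.8 mi

Alpha, Delta, Charlie, Bravo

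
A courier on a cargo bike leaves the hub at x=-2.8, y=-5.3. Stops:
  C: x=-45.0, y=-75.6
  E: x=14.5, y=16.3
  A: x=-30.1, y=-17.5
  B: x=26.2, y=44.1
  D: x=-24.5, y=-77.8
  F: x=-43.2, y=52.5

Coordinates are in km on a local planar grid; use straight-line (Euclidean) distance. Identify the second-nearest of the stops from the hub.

Distance to each, sorted:
E: 27.7 km
A: 29.9 km
B: 57.3 km
F: 70.5 km
D: 75.7 km
C: 82.0 km
The second-nearest is A at 29.9 km.

A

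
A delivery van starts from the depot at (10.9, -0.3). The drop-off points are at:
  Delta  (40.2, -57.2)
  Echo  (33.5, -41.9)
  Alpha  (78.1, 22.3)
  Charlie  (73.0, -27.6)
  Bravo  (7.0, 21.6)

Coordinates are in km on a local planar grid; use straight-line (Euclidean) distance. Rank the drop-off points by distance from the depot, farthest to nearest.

Computing each straight-line distance from (10.9, -0.3):
Alpha (78.1, 22.3): 70.9 km
Charlie (73.0, -27.6): 67.8 km
Delta (40.2, -57.2): 64.0 km
Echo (33.5, -41.9): 47.3 km
Bravo (7.0, 21.6): 22.2 km

Alpha, Charlie, Delta, Echo, Bravo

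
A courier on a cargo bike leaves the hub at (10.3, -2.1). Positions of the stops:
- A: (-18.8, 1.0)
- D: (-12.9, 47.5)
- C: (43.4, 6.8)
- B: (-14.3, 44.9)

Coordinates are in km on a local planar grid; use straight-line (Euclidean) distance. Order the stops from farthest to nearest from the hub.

D, B, C, A

Computing each straight-line distance from (10.3, -2.1):
D (-12.9, 47.5): 54.8 km
B (-14.3, 44.9): 53.0 km
C (43.4, 6.8): 34.3 km
A (-18.8, 1.0): 29.3 km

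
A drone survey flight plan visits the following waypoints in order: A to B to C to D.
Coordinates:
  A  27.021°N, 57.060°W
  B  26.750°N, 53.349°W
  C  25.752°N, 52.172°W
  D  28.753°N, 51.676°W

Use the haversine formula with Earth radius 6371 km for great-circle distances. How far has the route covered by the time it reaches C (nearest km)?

Leg distances:
A→B: 369.3 km  (cumulative 369.3 km)
B→C: 161.5 km  (cumulative 530.8 km)
Cumulative distance at C ≈ 531 km.

531 km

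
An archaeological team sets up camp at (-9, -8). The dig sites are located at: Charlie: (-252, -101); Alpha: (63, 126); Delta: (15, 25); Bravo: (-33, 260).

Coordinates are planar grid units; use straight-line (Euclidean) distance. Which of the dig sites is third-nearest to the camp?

Distances from the camp ((-9, -8)):
Delta: 40.8
Alpha: 152.1
Charlie: 260.2
Bravo: 269.1
The third-nearest is Charlie at 260.2.

Charlie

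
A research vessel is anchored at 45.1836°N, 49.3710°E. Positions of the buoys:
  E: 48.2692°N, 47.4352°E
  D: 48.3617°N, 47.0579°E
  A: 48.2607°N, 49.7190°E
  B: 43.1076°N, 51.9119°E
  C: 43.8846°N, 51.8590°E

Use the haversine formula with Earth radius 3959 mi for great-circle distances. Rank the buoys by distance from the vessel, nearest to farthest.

Distance from the vessel at 45.1836°N, 49.3710°E to each:
C 43.8846°N, 51.8590°E: 151.9 mi
B 43.1076°N, 51.9119°E: 190.9 mi
A 48.2607°N, 49.7190°E: 213.3 mi
E 48.2692°N, 47.4352°E: 232.1 mi
D 48.3617°N, 47.0579°E: 245.3 mi

C, B, A, E, D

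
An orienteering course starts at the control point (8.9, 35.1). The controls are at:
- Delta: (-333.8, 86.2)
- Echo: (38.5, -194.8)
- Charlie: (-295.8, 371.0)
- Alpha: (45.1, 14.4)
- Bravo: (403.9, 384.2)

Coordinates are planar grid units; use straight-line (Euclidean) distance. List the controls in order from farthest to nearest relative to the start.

Bravo, Charlie, Delta, Echo, Alpha

Computing each straight-line distance from (8.9, 35.1):
Bravo (403.9, 384.2): 527.2
Charlie (-295.8, 371.0): 453.5
Delta (-333.8, 86.2): 346.5
Echo (38.5, -194.8): 231.8
Alpha (45.1, 14.4): 41.7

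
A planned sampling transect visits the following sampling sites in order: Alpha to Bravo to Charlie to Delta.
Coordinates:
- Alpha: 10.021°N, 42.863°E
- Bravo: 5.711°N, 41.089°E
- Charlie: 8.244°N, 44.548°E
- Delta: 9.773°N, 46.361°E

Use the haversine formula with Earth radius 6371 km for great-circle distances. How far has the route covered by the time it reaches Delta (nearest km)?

Leg distances:
Alpha→Bravo: 517.5 km  (cumulative 517.5 km)
Bravo→Charlie: 474.4 km  (cumulative 991.9 km)
Charlie→Delta: 261.8 km  (cumulative 1253.8 km)
Cumulative distance at Delta ≈ 1254 km.

1254 km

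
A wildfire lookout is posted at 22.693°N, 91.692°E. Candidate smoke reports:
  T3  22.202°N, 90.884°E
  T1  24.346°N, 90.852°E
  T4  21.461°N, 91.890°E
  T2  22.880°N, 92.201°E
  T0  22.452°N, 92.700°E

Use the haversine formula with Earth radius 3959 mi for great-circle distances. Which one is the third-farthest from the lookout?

Distances from the lookout (22.693°N, 91.692°E):
T1: 126.0 mi
T4: 86.1 mi
T0: 66.4 mi
T3: 61.8 mi
T2: 34.9 mi
The third-farthest is T0 at 66.4 mi.

T0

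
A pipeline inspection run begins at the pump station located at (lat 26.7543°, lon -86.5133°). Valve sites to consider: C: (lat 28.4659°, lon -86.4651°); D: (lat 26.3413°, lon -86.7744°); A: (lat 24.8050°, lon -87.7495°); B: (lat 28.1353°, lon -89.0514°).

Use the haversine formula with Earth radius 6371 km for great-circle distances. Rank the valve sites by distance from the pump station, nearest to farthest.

Distance from the pump station at (lat 26.7543°, lon -86.5133°) to each:
D (lat 26.3413°, lon -86.7744°): 52.8 km
C (lat 28.4659°, lon -86.4651°): 190.4 km
A (lat 24.8050°, lon -87.7495°): 249.6 km
B (lat 28.1353°, lon -89.0514°): 293.8 km

D, C, A, B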